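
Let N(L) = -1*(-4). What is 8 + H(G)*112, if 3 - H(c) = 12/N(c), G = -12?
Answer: 8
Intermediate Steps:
N(L) = 4
H(c) = 0 (H(c) = 3 - 12/4 = 3 - 1*3 = 3 - 3 = 0)
8 + H(G)*112 = 8 + 0*112 = 8 + 0 = 8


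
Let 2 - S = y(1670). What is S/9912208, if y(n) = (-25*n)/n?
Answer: 27/9912208 ≈ 2.7239e-6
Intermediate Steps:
y(n) = -25
S = 27 (S = 2 - 1*(-25) = 2 + 25 = 27)
S/9912208 = 27/9912208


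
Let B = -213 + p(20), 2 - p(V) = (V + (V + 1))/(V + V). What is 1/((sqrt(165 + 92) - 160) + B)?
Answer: -595240/221032961 - 1600*sqrt(257)/221032961 ≈ -0.0028090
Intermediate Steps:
p(V) = 2 - (1 + 2*V)/(2*V) (p(V) = 2 - (V + (V + 1))/(V + V) = 2 - (V + (1 + V))/(2*V) = 2 - (1 + 2*V)*1/(2*V) = 2 - (1 + 2*V)/(2*V))
B = -8481/40 (B = -213 + (-1/2 + 20)/20 = -213 + (1/20)*(39/2) = -213 + 39/40 = -8481/40 ≈ -212.02)
1/((sqrt(165 + 92) - 160) + B) = 1/((sqrt(165 + 92) - 160) - 8481/40) = 1/((sqrt(257) - 160) - 8481/40) = 1/((-160 + sqrt(257)) - 8481/40) = 1/(-14881/40 + sqrt(257))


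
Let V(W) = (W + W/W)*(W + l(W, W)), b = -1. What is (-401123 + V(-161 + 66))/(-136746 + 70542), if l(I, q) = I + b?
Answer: 127723/22068 ≈ 5.7877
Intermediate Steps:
l(I, q) = -1 + I (l(I, q) = I - 1 = -1 + I)
V(W) = (1 + W)*(-1 + 2*W) (V(W) = (W + W/W)*(W + (-1 + W)) = (W + 1)*(-1 + 2*W) = (1 + W)*(-1 + 2*W))
(-401123 + V(-161 + 66))/(-136746 + 70542) = (-401123 + (-1 + (-161 + 66) + 2*(-161 + 66)²))/(-136746 + 70542) = (-401123 + (-1 - 95 + 2*(-95)²))/(-66204) = (-401123 + (-1 - 95 + 2*9025))*(-1/66204) = (-401123 + (-1 - 95 + 18050))*(-1/66204) = (-401123 + 17954)*(-1/66204) = -383169*(-1/66204) = 127723/22068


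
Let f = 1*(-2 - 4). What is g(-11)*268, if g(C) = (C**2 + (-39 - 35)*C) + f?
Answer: 248972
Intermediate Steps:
f = -6 (f = 1*(-6) = -6)
g(C) = -6 + C**2 - 74*C (g(C) = (C**2 + (-39 - 35)*C) - 6 = (C**2 - 74*C) - 6 = -6 + C**2 - 74*C)
g(-11)*268 = (-6 + (-11)**2 - 74*(-11))*268 = (-6 + 121 + 814)*268 = 929*268 = 248972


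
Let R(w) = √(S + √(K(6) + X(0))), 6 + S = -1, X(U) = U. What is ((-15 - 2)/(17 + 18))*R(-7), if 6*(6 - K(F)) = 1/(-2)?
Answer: -17*I*√(252 - 6*√219)/210 ≈ -1.0342*I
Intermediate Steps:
S = -7 (S = -6 - 1 = -7)
K(F) = 73/12 (K(F) = 6 - 1/(6*(-2)) = 6 - (-1)/(6*2) = 6 - ⅙*(-½) = 6 + 1/12 = 73/12)
R(w) = √(-7 + √219/6) (R(w) = √(-7 + √(73/12 + 0)) = √(-7 + √(73/12)) = √(-7 + √219/6))
((-15 - 2)/(17 + 18))*R(-7) = ((-15 - 2)/(17 + 18))*(√(-252 + 6*√219)/6) = (-17/35)*(√(-252 + 6*√219)/6) = (-17*1/35)*(√(-252 + 6*√219)/6) = -17*√(-252 + 6*√219)/210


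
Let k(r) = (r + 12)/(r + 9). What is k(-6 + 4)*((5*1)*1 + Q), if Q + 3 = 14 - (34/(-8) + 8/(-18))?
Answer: 3725/126 ≈ 29.563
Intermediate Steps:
Q = 565/36 (Q = -3 + (14 - (34/(-8) + 8/(-18))) = -3 + (14 - (34*(-1/8) + 8*(-1/18))) = -3 + (14 - (-17/4 - 4/9)) = -3 + (14 - 1*(-169/36)) = -3 + (14 + 169/36) = -3 + 673/36 = 565/36 ≈ 15.694)
k(r) = (12 + r)/(9 + r)
k(-6 + 4)*((5*1)*1 + Q) = ((12 + (-6 + 4))/(9 + (-6 + 4)))*((5*1)*1 + 565/36) = ((12 - 2)/(9 - 2))*(5*1 + 565/36) = (10/7)*(5 + 565/36) = ((1/7)*10)*(745/36) = (10/7)*(745/36) = 3725/126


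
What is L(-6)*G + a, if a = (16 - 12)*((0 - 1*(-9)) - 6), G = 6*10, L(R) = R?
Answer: -348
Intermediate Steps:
G = 60
a = 12 (a = 4*((0 + 9) - 6) = 4*(9 - 6) = 4*3 = 12)
L(-6)*G + a = -6*60 + 12 = -360 + 12 = -348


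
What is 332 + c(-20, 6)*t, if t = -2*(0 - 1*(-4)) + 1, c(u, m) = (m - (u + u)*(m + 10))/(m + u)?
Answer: 655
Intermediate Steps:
c(u, m) = (m - 2*u*(10 + m))/(m + u)
t = -7 (t = -2*(0 + 4) + 1 = -2*4 + 1 = -8 + 1 = -7)
332 + c(-20, 6)*t = 332 + ((6 - 20*(-20) - 2*6*(-20))/(6 - 20))*(-7) = 332 + ((6 + 400 + 240)/(-14))*(-7) = 332 - 1/14*646*(-7) = 332 - 323/7*(-7) = 332 + 323 = 655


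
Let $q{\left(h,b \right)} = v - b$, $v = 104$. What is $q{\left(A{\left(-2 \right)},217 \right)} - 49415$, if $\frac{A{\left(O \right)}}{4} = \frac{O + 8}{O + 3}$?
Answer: $-49528$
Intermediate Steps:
$A{\left(O \right)} = \frac{4 \left(8 + O\right)}{3 + O}$ ($A{\left(O \right)} = 4 \frac{O + 8}{O + 3} = 4 \frac{8 + O}{3 + O} = \frac{4 \left(8 + O\right)}{3 + O}$)
$q{\left(h,b \right)} = 104 - b$
$q{\left(A{\left(-2 \right)},217 \right)} - 49415 = \left(104 - 217\right) - 49415 = -113 - 49415 = -49528$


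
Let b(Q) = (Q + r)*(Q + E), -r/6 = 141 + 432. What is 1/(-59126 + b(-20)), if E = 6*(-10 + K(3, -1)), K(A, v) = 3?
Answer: 1/155270 ≈ 6.4404e-6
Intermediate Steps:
r = -3438 (r = -6*(141 + 432) = -6*573 = -3438)
E = -42 (E = 6*(-10 + 3) = 6*(-7) = -42)
b(Q) = (-3438 + Q)*(-42 + Q) (b(Q) = (Q - 3438)*(Q - 42) = (-3438 + Q)*(-42 + Q))
1/(-59126 + b(-20)) = 1/(-59126 + (144396 + (-20)² - 3480*(-20))) = 1/(-59126 + (144396 + 400 + 69600)) = 1/(-59126 + 214396) = 1/155270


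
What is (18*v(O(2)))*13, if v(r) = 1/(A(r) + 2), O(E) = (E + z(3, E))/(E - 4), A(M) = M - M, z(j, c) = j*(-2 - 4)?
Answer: 117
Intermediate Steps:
z(j, c) = -6*j (z(j, c) = j*(-6) = -6*j)
A(M) = 0
O(E) = (-18 + E)/(-4 + E) (O(E) = (E - 6*3)/(E - 4) = (E - 18)/(-4 + E) = (-18 + E)/(-4 + E))
v(r) = ½ (v(r) = 1/(0 + 2) = 1/2 = ½)
(18*v(O(2)))*13 = (18*(½))*13 = 9*13 = 117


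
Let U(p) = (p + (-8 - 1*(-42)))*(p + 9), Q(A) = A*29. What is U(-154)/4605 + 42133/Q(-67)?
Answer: -10680951/596501 ≈ -17.906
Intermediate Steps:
Q(A) = 29*A
U(p) = (9 + p)*(34 + p) (U(p) = (p + (-8 + 42))*(9 + p) = (p + 34)*(9 + p) = (34 + p)*(9 + p) = (9 + p)*(34 + p))
U(-154)/4605 + 42133/Q(-67) = (306 + (-154)**2 + 43*(-154))/4605 + 42133/((29*(-67))) = (306 + 23716 - 6622)*(1/4605) + 42133/(-1943) = 17400*(1/4605) + 42133*(-1/1943) = 1160/307 - 42133/1943 = -10680951/596501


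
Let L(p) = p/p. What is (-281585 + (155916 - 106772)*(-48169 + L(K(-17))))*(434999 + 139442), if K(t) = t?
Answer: -1359960217349657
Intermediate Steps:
L(p) = 1
(-281585 + (155916 - 106772)*(-48169 + L(K(-17))))*(434999 + 139442) = (-281585 + (155916 - 106772)*(-48169 + 1))*(434999 + 139442) = (-281585 + 49144*(-48168))*574441 = (-281585 - 2367168192)*574441 = -2367449777*574441 = -1359960217349657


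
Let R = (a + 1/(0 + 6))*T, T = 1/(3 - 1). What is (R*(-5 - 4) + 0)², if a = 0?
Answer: 9/16 ≈ 0.56250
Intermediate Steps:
T = ½ (T = 1/2 = ½ ≈ 0.50000)
R = 1/12 (R = (0 + 1/(0 + 6))*(½) = (0 + 1/6)*(½) = (0 + ⅙)*(½) = (⅙)*(½) = 1/12 ≈ 0.083333)
(R*(-5 - 4) + 0)² = ((-5 - 4)/12 + 0)² = ((1/12)*(-9) + 0)² = (-¾ + 0)² = (-¾)² = 9/16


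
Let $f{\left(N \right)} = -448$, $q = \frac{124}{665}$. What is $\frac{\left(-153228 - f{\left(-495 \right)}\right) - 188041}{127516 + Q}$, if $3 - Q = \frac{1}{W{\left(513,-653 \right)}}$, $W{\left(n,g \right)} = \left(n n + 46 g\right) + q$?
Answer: $- \frac{52838242728219}{19769556084376} \approx -2.6727$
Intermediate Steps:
$q = \frac{124}{665}$ ($q = 124 \cdot \frac{1}{665} = \frac{124}{665} \approx 0.18647$)
$W{\left(n,g \right)} = \frac{124}{665} + n^{2} + 46 g$ ($W{\left(n,g \right)} = \left(n n + 46 g\right) + \frac{124}{665} = \left(n^{2} + 46 g\right) + \frac{124}{665} = \frac{124}{665} + n^{2} + 46 g$)
$Q = \frac{465096052}{155032239}$ ($Q = 3 - \frac{1}{\frac{124}{665} + 513^{2} + 46 \left(-653\right)} = 3 - \frac{1}{\frac{124}{665} + 263169 - 30038} = 3 - \frac{1}{\frac{155032239}{665}} = 3 - \frac{665}{155032239} = \frac{465096052}{155032239} \approx 3.0$)
$\frac{\left(-153228 - f{\left(-495 \right)}\right) - 188041}{127516 + Q} = \frac{\left(-153228 - -448\right) - 188041}{127516 + \frac{465096052}{155032239}} = \frac{\left(-153228 + 448\right) - 188041}{\frac{19769556084376}{155032239}} = \left(-152780 - 188041\right) \frac{155032239}{19769556084376} = \left(-340821\right) \frac{155032239}{19769556084376} = - \frac{52838242728219}{19769556084376}$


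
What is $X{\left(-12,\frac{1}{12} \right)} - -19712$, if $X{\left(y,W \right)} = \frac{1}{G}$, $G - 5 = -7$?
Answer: $\frac{39423}{2} \approx 19712.0$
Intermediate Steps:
$G = -2$ ($G = 5 - 7 = -2$)
$X{\left(y,W \right)} = - \frac{1}{2}$ ($X{\left(y,W \right)} = \frac{1}{-2} = - \frac{1}{2}$)
$X{\left(-12,\frac{1}{12} \right)} - -19712 = - \frac{1}{2} - -19712 = - \frac{1}{2} + 19712 = \frac{39423}{2}$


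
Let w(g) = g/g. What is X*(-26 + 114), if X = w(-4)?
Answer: 88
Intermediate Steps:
w(g) = 1
X = 1
X*(-26 + 114) = 1*(-26 + 114) = 1*88 = 88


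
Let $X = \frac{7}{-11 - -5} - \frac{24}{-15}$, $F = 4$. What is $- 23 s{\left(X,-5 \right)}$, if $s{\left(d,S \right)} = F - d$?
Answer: $- \frac{2461}{30} \approx -82.033$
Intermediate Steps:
$X = \frac{13}{30}$ ($X = \frac{7}{-11 + 5} - - \frac{8}{5} = \frac{7}{-6} + \frac{8}{5} = 7 \left(- \frac{1}{6}\right) + \frac{8}{5} = - \frac{7}{6} + \frac{8}{5} = \frac{13}{30} \approx 0.43333$)
$s{\left(d,S \right)} = 4 - d$
$- 23 s{\left(X,-5 \right)} = - 23 \left(4 - \frac{13}{30}\right) = \left(-23\right) \frac{107}{30} = - \frac{2461}{30}$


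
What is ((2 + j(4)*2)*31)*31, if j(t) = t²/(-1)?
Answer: -28830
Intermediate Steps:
j(t) = -t² (j(t) = t²*(-1) = -t²)
((2 + j(4)*2)*31)*31 = ((2 - 1*4²*2)*31)*31 = ((2 - 1*16*2)*31)*31 = ((2 - 16*2)*31)*31 = ((2 - 32)*31)*31 = -30*31*31 = -930*31 = -28830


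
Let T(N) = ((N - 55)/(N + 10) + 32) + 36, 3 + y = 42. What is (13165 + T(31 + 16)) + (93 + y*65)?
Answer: 904069/57 ≈ 15861.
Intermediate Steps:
y = 39 (y = -3 + 42 = 39)
T(N) = 68 + (-55 + N)/(10 + N) (T(N) = ((-55 + N)/(10 + N) + 32) + 36 = (32 + (-55 + N)/(10 + N)) + 36 = 68 + (-55 + N)/(10 + N))
(13165 + T(31 + 16)) + (93 + y*65) = (13165 + (625 + 69*(31 + 16))/(10 + (31 + 16))) + (93 + 39*65) = (13165 + (625 + 69*47)/(10 + 47)) + (93 + 2535) = (13165 + (625 + 3243)/57) + 2628 = (13165 + (1/57)*3868) + 2628 = (13165 + 3868/57) + 2628 = 754273/57 + 2628 = 904069/57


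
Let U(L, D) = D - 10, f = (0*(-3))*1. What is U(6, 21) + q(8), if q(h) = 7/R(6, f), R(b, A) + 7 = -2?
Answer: 92/9 ≈ 10.222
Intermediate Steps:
f = 0 (f = 0*1 = 0)
R(b, A) = -9 (R(b, A) = -7 - 2 = -9)
q(h) = -7/9 (q(h) = 7/(-9) = 7*(-⅑) = -7/9)
U(L, D) = -10 + D
U(6, 21) + q(8) = (-10 + 21) - 7/9 = 11 - 7/9 = 92/9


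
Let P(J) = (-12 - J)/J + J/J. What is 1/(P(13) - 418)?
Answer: -13/5446 ≈ -0.0023871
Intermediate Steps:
P(J) = 1 + (-12 - J)/J (P(J) = (-12 - J)/J + 1 = 1 + (-12 - J)/J)
1/(P(13) - 418) = 1/(-12/13 - 418) = 1/(-5446/13) = -13/5446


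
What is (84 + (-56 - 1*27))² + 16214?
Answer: 16215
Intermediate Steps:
(84 + (-56 - 1*27))² + 16214 = (84 + (-56 - 27))² + 16214 = (84 - 83)² + 16214 = 1² + 16214 = 1 + 16214 = 16215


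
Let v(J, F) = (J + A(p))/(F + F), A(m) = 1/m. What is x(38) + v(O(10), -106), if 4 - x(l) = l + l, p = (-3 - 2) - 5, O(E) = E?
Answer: -152739/2120 ≈ -72.047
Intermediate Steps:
p = -10 (p = -5 - 5 = -10)
v(J, F) = (-1/10 + J)/(2*F) (v(J, F) = (J + 1/(-10))/(F + F) = (J - 1/10)/((2*F)) = (-1/10 + J)*(1/(2*F)) = (-1/10 + J)/(2*F))
x(l) = 4 - 2*l (x(l) = 4 - (l + l) = 4 - 2*l)
x(38) + v(O(10), -106) = (4 - 2*38) + (1/20)*(-1 + 10*10)/(-106) = (4 - 76) + (1/20)*(-1/106)*(-1 + 100) = -72 + (1/20)*(-1/106)*99 = -72 - 99/2120 = -152739/2120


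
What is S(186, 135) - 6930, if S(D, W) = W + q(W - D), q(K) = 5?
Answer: -6790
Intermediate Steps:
S(D, W) = 5 + W (S(D, W) = W + 5 = 5 + W)
S(186, 135) - 6930 = (5 + 135) - 6930 = 140 - 6930 = -6790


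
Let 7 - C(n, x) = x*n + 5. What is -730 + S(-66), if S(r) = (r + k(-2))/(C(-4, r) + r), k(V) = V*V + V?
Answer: -29922/41 ≈ -729.80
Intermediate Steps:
C(n, x) = 2 - n*x (C(n, x) = 7 - (x*n + 5) = 7 - (n*x + 5) = 7 - (5 + n*x) = 7 + (-5 - n*x) = 2 - n*x)
k(V) = V + V² (k(V) = V² + V = V + V²)
S(r) = (2 + r)/(2 + 5*r) (S(r) = (r - 2*(1 - 2))/((2 - 1*(-4)*r) + r) = (r - 2*(-1))/((2 + 4*r) + r) = (r + 2)/(2 + 5*r) = (2 + r)/(2 + 5*r))
-730 + S(-66) = -730 + (2 - 66)/(2 + 5*(-66)) = -730 - 64/(2 - 330) = -730 - 64/(-328) = -730 - 1/328*(-64) = -730 + 8/41 = -29922/41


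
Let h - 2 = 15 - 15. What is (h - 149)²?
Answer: 21609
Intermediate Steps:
h = 2 (h = 2 + (15 - 15) = 2 + 0 = 2)
(h - 149)² = (2 - 149)² = (-147)² = 21609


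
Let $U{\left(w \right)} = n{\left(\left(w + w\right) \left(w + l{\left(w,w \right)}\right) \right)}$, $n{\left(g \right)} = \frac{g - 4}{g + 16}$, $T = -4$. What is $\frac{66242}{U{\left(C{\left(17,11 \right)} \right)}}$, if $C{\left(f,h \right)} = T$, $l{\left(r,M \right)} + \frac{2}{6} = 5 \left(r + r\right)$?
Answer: $\frac{18415276}{263} \approx 70020.0$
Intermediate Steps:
$l{\left(r,M \right)} = - \frac{1}{3} + 10 r$ ($l{\left(r,M \right)} = - \frac{1}{3} + 5 \left(r + r\right) = - \frac{1}{3} + 5 \cdot 2 r = - \frac{1}{3} + 10 r$)
$C{\left(f,h \right)} = -4$
$n{\left(g \right)} = \frac{-4 + g}{16 + g}$
$U{\left(w \right)} = \frac{-4 + 2 w \left(- \frac{1}{3} + 11 w\right)}{16 + 2 w \left(- \frac{1}{3} + 11 w\right)}$ ($U{\left(w \right)} = \frac{-4 + \left(w + w\right) \left(w + \left(- \frac{1}{3} + 10 w\right)\right)}{16 + \left(w + w\right) \left(w + \left(- \frac{1}{3} + 10 w\right)\right)} = \frac{-4 + 2 w \left(- \frac{1}{3} + 11 w\right)}{16 + 2 w \left(- \frac{1}{3} + 11 w\right)}$)
$\frac{66242}{U{\left(C{\left(17,11 \right)} \right)}} = \frac{66242}{\frac{1}{24 - 4 \left(-1 + 33 \left(-4\right)\right)} \left(-6 - 4 \left(-1 + 33 \left(-4\right)\right)\right)} = \frac{66242}{\frac{1}{24 - 4 \left(-1 - 132\right)} \left(-6 - 4 \left(-1 - 132\right)\right)} = \frac{66242}{\frac{1}{24 - -532} \left(-6 - -532\right)} = \frac{66242}{\frac{1}{24 + 532} \left(-6 + 532\right)} = \frac{66242}{\frac{1}{556} \cdot 526} = \frac{66242}{\frac{263}{278}} = 66242 \cdot \frac{278}{263} = \frac{18415276}{263}$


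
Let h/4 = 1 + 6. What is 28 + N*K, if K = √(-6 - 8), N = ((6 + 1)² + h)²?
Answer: 28 + 5929*I*√14 ≈ 28.0 + 22184.0*I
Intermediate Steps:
h = 28 (h = 4*(1 + 6) = 4*7 = 28)
N = 5929 (N = ((6 + 1)² + 28)² = (7² + 28)² = (49 + 28)² = 77² = 5929)
K = I*√14 (K = √(-14) = I*√14 ≈ 3.7417*I)
28 + N*K = 28 + 5929*(I*√14) = 28 + 5929*I*√14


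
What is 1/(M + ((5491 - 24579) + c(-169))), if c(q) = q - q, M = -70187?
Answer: -1/89275 ≈ -1.1201e-5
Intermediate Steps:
c(q) = 0
1/(M + ((5491 - 24579) + c(-169))) = 1/(-70187 + ((5491 - 24579) + 0)) = 1/(-70187 + (-19088 + 0)) = 1/(-70187 - 19088) = 1/(-89275) = -1/89275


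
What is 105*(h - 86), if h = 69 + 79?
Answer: 6510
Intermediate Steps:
h = 148
105*(h - 86) = 105*(148 - 86) = 105*62 = 6510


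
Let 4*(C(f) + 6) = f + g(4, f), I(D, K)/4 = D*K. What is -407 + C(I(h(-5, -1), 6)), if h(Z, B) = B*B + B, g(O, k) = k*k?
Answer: -413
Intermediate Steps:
g(O, k) = k**2
h(Z, B) = B + B**2 (h(Z, B) = B**2 + B = B + B**2)
I(D, K) = 4*D*K (I(D, K) = 4*(D*K) = 4*D*K)
C(f) = -6 + f/4 + f**2/4 (C(f) = -6 + (f + f**2)/4 = -6 + (f/4 + f**2/4) = -6 + f/4 + f**2/4)
-407 + C(I(h(-5, -1), 6)) = -407 + (-6 + (4*(-(1 - 1))*6)/4 + (4*(-(1 - 1))*6)**2/4) = -407 + (-6 + (4*(-1*0)*6)/4 + (4*(-1*0)*6)**2/4) = -407 + (-6 + (4*0*6)/4 + (4*0*6)**2/4) = -407 + (-6 + (1/4)*0 + (1/4)*0**2) = -407 + (-6 + 0 + (1/4)*0) = -407 + (-6 + 0 + 0) = -407 - 6 = -413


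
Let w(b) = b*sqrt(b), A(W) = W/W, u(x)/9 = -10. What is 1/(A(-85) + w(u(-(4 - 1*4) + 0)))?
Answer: I/(I + 270*sqrt(10)) ≈ 1.3717e-6 + 0.0011712*I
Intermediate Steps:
u(x) = -90 (u(x) = 9*(-10) = -90)
A(W) = 1
w(b) = b**(3/2)
1/(A(-85) + w(u(-(4 - 1*4) + 0))) = 1/(1 + (-90)**(3/2)) = 1/(1 - 270*I*sqrt(10))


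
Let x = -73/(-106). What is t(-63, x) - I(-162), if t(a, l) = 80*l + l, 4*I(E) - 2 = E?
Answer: 10153/106 ≈ 95.783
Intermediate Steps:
I(E) = ½ + E/4
x = 73/106 (x = -73*(-1/106) = 73/106 ≈ 0.68868)
t(a, l) = 81*l
t(-63, x) - I(-162) = 81*(73/106) - (½ + (¼)*(-162)) = 5913/106 - (½ - 81/2) = 5913/106 - 1*(-40) = 5913/106 + 40 = 10153/106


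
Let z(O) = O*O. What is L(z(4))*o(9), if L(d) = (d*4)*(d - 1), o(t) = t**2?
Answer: 77760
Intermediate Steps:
z(O) = O**2
L(d) = 4*d*(-1 + d) (L(d) = (4*d)*(-1 + d) = 4*d*(-1 + d))
L(z(4))*o(9) = (4*4**2*(-1 + 4**2))*9**2 = (4*16*(-1 + 16))*81 = (4*16*15)*81 = 960*81 = 77760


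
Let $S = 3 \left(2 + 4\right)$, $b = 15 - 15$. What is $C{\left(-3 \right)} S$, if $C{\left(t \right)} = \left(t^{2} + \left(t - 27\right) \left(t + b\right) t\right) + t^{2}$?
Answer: $-4536$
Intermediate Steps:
$b = 0$
$S = 18$ ($S = 3 \cdot 6 = 18$)
$C{\left(t \right)} = 2 t^{2} + t^{2} \left(-27 + t\right)$ ($C{\left(t \right)} = \left(t^{2} + \left(t - 27\right) \left(t + 0\right) t\right) + t^{2} = \left(t^{2} + \left(-27 + t\right) t t\right) + t^{2} = \left(t^{2} + t \left(-27 + t\right) t\right) + t^{2} = \left(t^{2} + t^{2} \left(-27 + t\right)\right) + t^{2} = 2 t^{2} + t^{2} \left(-27 + t\right)$)
$C{\left(-3 \right)} S = \left(-3\right)^{2} \left(-25 - 3\right) 18 = 9 \left(-28\right) 18 = \left(-252\right) 18 = -4536$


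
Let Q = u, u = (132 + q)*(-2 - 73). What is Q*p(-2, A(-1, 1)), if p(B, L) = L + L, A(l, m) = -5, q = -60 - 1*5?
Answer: 50250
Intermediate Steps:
q = -65 (q = -60 - 5 = -65)
p(B, L) = 2*L
u = -5025 (u = (132 - 65)*(-2 - 73) = 67*(-75) = -5025)
Q = -5025
Q*p(-2, A(-1, 1)) = -10050*(-5) = -5025*(-10) = 50250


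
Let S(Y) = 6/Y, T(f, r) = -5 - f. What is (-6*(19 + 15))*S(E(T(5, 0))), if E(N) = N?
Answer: 612/5 ≈ 122.40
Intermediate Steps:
(-6*(19 + 15))*S(E(T(5, 0))) = (-6*(19 + 15))*(6/(-5 - 1*5)) = (-6*34)*(6/(-5 - 5)) = -1224/(-10) = -1224*(-1)/10 = -204*(-3/5) = 612/5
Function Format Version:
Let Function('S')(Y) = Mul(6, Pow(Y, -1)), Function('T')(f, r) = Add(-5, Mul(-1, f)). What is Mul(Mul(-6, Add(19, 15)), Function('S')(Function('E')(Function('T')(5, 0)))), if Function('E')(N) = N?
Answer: Rational(612, 5) ≈ 122.40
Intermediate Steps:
Mul(Mul(-6, Add(19, 15)), Function('S')(Function('E')(Function('T')(5, 0)))) = Mul(Mul(-6, Add(19, 15)), Mul(6, Pow(Add(-5, Mul(-1, 5)), -1))) = Mul(Mul(-6, 34), Mul(6, Pow(Add(-5, -5), -1))) = Mul(-204, Mul(6, Pow(-10, -1))) = Mul(-204, Mul(6, Rational(-1, 10))) = Mul(-204, Rational(-3, 5)) = Rational(612, 5)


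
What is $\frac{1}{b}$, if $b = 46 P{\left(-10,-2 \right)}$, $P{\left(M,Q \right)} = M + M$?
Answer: $- \frac{1}{920} \approx -0.001087$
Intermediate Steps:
$P{\left(M,Q \right)} = 2 M$
$b = -920$ ($b = 46 \cdot 2 \left(-10\right) = 46 \left(-20\right) = -920$)
$\frac{1}{b} = \frac{1}{-920} = - \frac{1}{920}$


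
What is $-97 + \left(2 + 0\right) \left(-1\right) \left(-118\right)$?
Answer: $139$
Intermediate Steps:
$-97 + \left(2 + 0\right) \left(-1\right) \left(-118\right) = -97 + 2 \left(-1\right) \left(-118\right) = -97 - -236 = -97 + 236 = 139$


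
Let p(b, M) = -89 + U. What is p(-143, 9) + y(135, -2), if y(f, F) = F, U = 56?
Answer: -35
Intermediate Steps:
p(b, M) = -33 (p(b, M) = -89 + 56 = -33)
p(-143, 9) + y(135, -2) = -33 - 2 = -35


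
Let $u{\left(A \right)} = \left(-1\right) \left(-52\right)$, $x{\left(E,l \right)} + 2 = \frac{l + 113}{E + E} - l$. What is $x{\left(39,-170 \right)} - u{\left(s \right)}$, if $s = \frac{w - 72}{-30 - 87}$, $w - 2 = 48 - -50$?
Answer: $\frac{2997}{26} \approx 115.27$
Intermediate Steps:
$w = 100$ ($w = 2 + \left(48 - -50\right) = 2 + \left(48 + 50\right) = 2 + 98 = 100$)
$x{\left(E,l \right)} = -2 - l + \frac{113 + l}{2 E}$ ($x{\left(E,l \right)} = -2 - \left(l - \frac{l + 113}{E + E}\right) = -2 - \left(l - \frac{113 + l}{2 E}\right) = -2 - l + \frac{113 + l}{2 E}$)
$s = - \frac{28}{117}$ ($s = \frac{100 - 72}{-30 - 87} = \frac{28}{-117} = 28 \left(- \frac{1}{117}\right) = - \frac{28}{117} \approx -0.23932$)
$u{\left(A \right)} = 52$
$x{\left(39,-170 \right)} - u{\left(s \right)} = \frac{113 - 170 - 78 \left(2 - 170\right)}{2 \cdot 39} - 52 = \frac{1}{2} \cdot \frac{1}{39} \left(113 - 170 - 78 \left(-168\right)\right) - 52 = \frac{1}{2} \cdot \frac{1}{39} \left(113 - 170 + 13104\right) - 52 = \frac{1}{2} \cdot \frac{1}{39} \cdot 13047 - 52 = \frac{4349}{26} - 52 = \frac{2997}{26}$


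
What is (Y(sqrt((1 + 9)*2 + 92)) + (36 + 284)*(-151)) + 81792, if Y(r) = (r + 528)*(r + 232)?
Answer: 156080 + 3040*sqrt(7) ≈ 1.6412e+5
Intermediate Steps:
Y(r) = (232 + r)*(528 + r) (Y(r) = (528 + r)*(232 + r) = (232 + r)*(528 + r))
(Y(sqrt((1 + 9)*2 + 92)) + (36 + 284)*(-151)) + 81792 = ((122496 + (sqrt((1 + 9)*2 + 92))**2 + 760*sqrt((1 + 9)*2 + 92)) + (36 + 284)*(-151)) + 81792 = ((122496 + (sqrt(10*2 + 92))**2 + 760*sqrt(10*2 + 92)) + 320*(-151)) + 81792 = ((122496 + (sqrt(20 + 92))**2 + 760*sqrt(20 + 92)) - 48320) + 81792 = ((122496 + (sqrt(112))**2 + 760*sqrt(112)) - 48320) + 81792 = ((122496 + (4*sqrt(7))**2 + 760*(4*sqrt(7))) - 48320) + 81792 = ((122496 + 112 + 3040*sqrt(7)) - 48320) + 81792 = ((122608 + 3040*sqrt(7)) - 48320) + 81792 = (74288 + 3040*sqrt(7)) + 81792 = 156080 + 3040*sqrt(7)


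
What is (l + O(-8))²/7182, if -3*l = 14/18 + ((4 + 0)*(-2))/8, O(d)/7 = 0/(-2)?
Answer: 2/2617839 ≈ 7.6399e-7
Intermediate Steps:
O(d) = 0 (O(d) = 7*(0/(-2)) = 7*(0*(-½)) = 7*0 = 0)
l = 2/27 (l = -(14/18 + ((4 + 0)*(-2))/8)/3 = -(14*(1/18) + (4*(-2))*(⅛))/3 = -(7/9 - 8*⅛)/3 = -(7/9 - 1)/3 = -⅓*(-2/9) = 2/27 ≈ 0.074074)
(l + O(-8))²/7182 = (2/27 + 0)²/7182 = (2/27)²*(1/7182) = (4/729)*(1/7182) = 2/2617839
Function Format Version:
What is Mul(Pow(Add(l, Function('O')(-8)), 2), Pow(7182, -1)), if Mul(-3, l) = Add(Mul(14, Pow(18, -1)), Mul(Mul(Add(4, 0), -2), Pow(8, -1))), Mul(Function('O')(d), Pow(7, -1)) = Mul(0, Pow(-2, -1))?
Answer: Rational(2, 2617839) ≈ 7.6399e-7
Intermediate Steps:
Function('O')(d) = 0 (Function('O')(d) = Mul(7, Mul(0, Pow(-2, -1))) = Mul(7, Mul(0, Rational(-1, 2))) = Mul(7, 0) = 0)
l = Rational(2, 27) (l = Mul(Rational(-1, 3), Add(Mul(14, Pow(18, -1)), Mul(Mul(Add(4, 0), -2), Pow(8, -1)))) = Mul(Rational(-1, 3), Add(Mul(14, Rational(1, 18)), Mul(Mul(4, -2), Rational(1, 8)))) = Mul(Rational(-1, 3), Add(Rational(7, 9), Mul(-8, Rational(1, 8)))) = Mul(Rational(-1, 3), Add(Rational(7, 9), -1)) = Mul(Rational(-1, 3), Rational(-2, 9)) = Rational(2, 27) ≈ 0.074074)
Mul(Pow(Add(l, Function('O')(-8)), 2), Pow(7182, -1)) = Mul(Pow(Add(Rational(2, 27), 0), 2), Pow(7182, -1)) = Mul(Pow(Rational(2, 27), 2), Rational(1, 7182)) = Mul(Rational(4, 729), Rational(1, 7182)) = Rational(2, 2617839)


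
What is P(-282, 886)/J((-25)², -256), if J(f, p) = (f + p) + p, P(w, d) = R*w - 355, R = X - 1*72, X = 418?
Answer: -97927/113 ≈ -866.61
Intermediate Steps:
R = 346 (R = 418 - 1*72 = 418 - 72 = 346)
P(w, d) = -355 + 346*w (P(w, d) = 346*w - 355 = -355 + 346*w)
J(f, p) = f + 2*p
P(-282, 886)/J((-25)², -256) = (-355 + 346*(-282))/((-25)² + 2*(-256)) = (-355 - 97572)/(625 - 512) = -97927/113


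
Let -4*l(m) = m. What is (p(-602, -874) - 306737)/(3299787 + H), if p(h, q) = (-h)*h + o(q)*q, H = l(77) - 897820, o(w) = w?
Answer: 378940/9607791 ≈ 0.039441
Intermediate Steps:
l(m) = -m/4
H = -3591357/4 (H = -¼*77 - 897820 = -77/4 - 897820 = -3591357/4 ≈ -8.9784e+5)
p(h, q) = q² - h² (p(h, q) = (-h)*h + q*q = -h² + q² = q² - h²)
(p(-602, -874) - 306737)/(3299787 + H) = (((-874)² - 1*(-602)²) - 306737)/(3299787 - 3591357/4) = ((763876 - 1*362404) - 306737)/(9607791/4) = ((763876 - 362404) - 306737)*(4/9607791) = (401472 - 306737)*(4/9607791) = 94735*(4/9607791) = 378940/9607791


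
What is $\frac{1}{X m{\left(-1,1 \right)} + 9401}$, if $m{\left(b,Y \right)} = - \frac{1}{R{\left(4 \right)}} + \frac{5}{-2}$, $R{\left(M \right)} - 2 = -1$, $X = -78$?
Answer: $\frac{1}{9674} \approx 0.00010337$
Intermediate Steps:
$R{\left(M \right)} = 1$ ($R{\left(M \right)} = 2 - 1 = 1$)
$m{\left(b,Y \right)} = - \frac{7}{2}$ ($m{\left(b,Y \right)} = - 1^{-1} + \frac{5}{-2} = \left(-1\right) 1 + 5 \left(- \frac{1}{2}\right) = -1 - \frac{5}{2} = - \frac{7}{2}$)
$\frac{1}{X m{\left(-1,1 \right)} + 9401} = \frac{1}{\left(-78\right) \left(- \frac{7}{2}\right) + 9401} = \frac{1}{273 + 9401} = \frac{1}{9674}$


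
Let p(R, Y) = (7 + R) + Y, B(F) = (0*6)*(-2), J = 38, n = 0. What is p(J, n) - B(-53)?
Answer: 45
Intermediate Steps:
B(F) = 0 (B(F) = 0*(-2) = 0)
p(R, Y) = 7 + R + Y
p(J, n) - B(-53) = (7 + 38 + 0) - 1*0 = 45 + 0 = 45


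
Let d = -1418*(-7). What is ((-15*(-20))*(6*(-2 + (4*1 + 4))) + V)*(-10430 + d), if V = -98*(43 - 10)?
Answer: -3813264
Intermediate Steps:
d = 9926
V = -3234 (V = -98*33 = -3234)
((-15*(-20))*(6*(-2 + (4*1 + 4))) + V)*(-10430 + d) = ((-15*(-20))*(6*(-2 + (4*1 + 4))) - 3234)*(-10430 + 9926) = (300*(6*(-2 + (4 + 4))) - 3234)*(-504) = (300*(6*(-2 + 8)) - 3234)*(-504) = (300*(6*6) - 3234)*(-504) = (300*36 - 3234)*(-504) = (10800 - 3234)*(-504) = 7566*(-504) = -3813264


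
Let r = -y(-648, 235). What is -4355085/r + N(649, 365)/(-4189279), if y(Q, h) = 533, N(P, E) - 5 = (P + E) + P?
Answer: 18244665244671/2232885707 ≈ 8170.9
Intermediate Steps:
N(P, E) = 5 + E + 2*P (N(P, E) = 5 + ((P + E) + P) = 5 + ((E + P) + P) = 5 + (E + 2*P) = 5 + E + 2*P)
r = -533 (r = -1*533 = -533)
-4355085/r + N(649, 365)/(-4189279) = -4355085/(-533) + (5 + 365 + 2*649)/(-4189279) = -4355085*(-1/533) + (5 + 365 + 1298)*(-1/4189279) = 4355085/533 + 1668*(-1/4189279) = 4355085/533 - 1668/4189279 = 18244665244671/2232885707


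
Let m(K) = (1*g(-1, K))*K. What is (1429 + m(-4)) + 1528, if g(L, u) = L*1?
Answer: 2961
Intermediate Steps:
g(L, u) = L
m(K) = -K (m(K) = (1*(-1))*K = -K)
(1429 + m(-4)) + 1528 = (1429 - 1*(-4)) + 1528 = (1429 + 4) + 1528 = 1433 + 1528 = 2961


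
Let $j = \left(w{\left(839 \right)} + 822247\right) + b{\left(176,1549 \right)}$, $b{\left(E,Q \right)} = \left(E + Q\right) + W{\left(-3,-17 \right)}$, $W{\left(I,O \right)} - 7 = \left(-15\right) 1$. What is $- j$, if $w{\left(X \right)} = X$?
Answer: $-824803$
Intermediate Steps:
$W{\left(I,O \right)} = -8$ ($W{\left(I,O \right)} = 7 - 15 = -8$)
$b{\left(E,Q \right)} = -8 + E + Q$ ($b{\left(E,Q \right)} = \left(E + Q\right) - 8 = -8 + E + Q$)
$j = 824803$ ($j = \left(839 + 822247\right) + \left(-8 + 176 + 1549\right) = 823086 + 1717 = 824803$)
$- j = \left(-1\right) 824803 = -824803$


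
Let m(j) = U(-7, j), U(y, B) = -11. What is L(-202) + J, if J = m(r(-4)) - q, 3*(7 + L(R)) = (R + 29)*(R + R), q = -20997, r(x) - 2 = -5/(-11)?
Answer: 132829/3 ≈ 44276.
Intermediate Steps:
r(x) = 27/11 (r(x) = 2 - 5/(-11) = 2 - 5*(-1/11) = 2 + 5/11 = 27/11)
m(j) = -11
L(R) = -7 + 2*R*(29 + R)/3 (L(R) = -7 + ((R + 29)*(R + R))/3 = -7 + ((29 + R)*(2*R))/3 = -7 + (2*R*(29 + R))/3 = -7 + 2*R*(29 + R)/3)
J = 20986 (J = -11 - 1*(-20997) = -11 + 20997 = 20986)
L(-202) + J = (-7 + (⅔)*(-202)² + (58/3)*(-202)) + 20986 = (-7 + (⅔)*40804 - 11716/3) + 20986 = (-7 + 81608/3 - 11716/3) + 20986 = 69871/3 + 20986 = 132829/3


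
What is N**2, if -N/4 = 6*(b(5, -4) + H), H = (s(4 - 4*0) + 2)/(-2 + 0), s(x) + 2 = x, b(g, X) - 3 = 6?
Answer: 28224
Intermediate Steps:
b(g, X) = 9 (b(g, X) = 3 + 6 = 9)
s(x) = -2 + x
H = -2 (H = ((-2 + (4 - 4*0)) + 2)/(-2 + 0) = ((-2 + (4 + 0)) + 2)/(-2) = ((-2 + 4) + 2)*(-1/2) = (2 + 2)*(-1/2) = 4*(-1/2) = -2)
N = -168 (N = -24*(9 - 2) = -24*7 = -4*42 = -168)
N**2 = (-168)**2 = 28224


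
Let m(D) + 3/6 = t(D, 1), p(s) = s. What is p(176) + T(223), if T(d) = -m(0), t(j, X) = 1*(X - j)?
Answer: 351/2 ≈ 175.50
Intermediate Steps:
t(j, X) = X - j
m(D) = ½ - D (m(D) = -½ + (1 - D) = ½ - D)
T(d) = -½ (T(d) = -(½ - 1*0) = -(½ + 0) = -1*½ = -½)
p(176) + T(223) = 176 - ½ = 351/2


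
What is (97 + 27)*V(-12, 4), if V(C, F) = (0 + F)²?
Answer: 1984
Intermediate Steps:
V(C, F) = F²
(97 + 27)*V(-12, 4) = (97 + 27)*4² = 124*16 = 1984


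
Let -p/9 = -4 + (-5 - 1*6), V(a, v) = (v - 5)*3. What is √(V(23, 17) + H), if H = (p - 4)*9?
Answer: 9*√15 ≈ 34.857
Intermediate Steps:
V(a, v) = -15 + 3*v (V(a, v) = (-5 + v)*3 = -15 + 3*v)
p = 135 (p = -9*(-4 + (-5 - 1*6)) = -9*(-4 + (-5 - 6)) = -9*(-4 - 11) = -9*(-15) = 135)
H = 1179 (H = (135 - 4)*9 = 131*9 = 1179)
√(V(23, 17) + H) = √((-15 + 3*17) + 1179) = √((-15 + 51) + 1179) = √(36 + 1179) = √1215 = 9*√15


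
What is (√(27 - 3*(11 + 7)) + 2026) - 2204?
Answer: -178 + 3*I*√3 ≈ -178.0 + 5.1962*I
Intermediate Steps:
(√(27 - 3*(11 + 7)) + 2026) - 2204 = (√(27 - 3*18) + 2026) - 2204 = (√(27 - 54) + 2026) - 2204 = (√(-27) + 2026) - 2204 = (3*I*√3 + 2026) - 2204 = (2026 + 3*I*√3) - 2204 = -178 + 3*I*√3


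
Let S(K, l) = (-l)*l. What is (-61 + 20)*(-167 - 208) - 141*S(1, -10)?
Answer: 29475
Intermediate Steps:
S(K, l) = -l²
(-61 + 20)*(-167 - 208) - 141*S(1, -10) = (-61 + 20)*(-167 - 208) - (-141)*(-10)² = -41*(-375) - (-141)*100 = 15375 - 141*(-100) = 15375 + 14100 = 29475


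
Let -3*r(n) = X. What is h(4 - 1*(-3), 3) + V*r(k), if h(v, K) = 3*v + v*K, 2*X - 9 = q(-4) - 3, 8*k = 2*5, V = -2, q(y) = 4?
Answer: 136/3 ≈ 45.333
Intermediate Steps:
k = 5/4 (k = (2*5)/8 = (1/8)*10 = 5/4 ≈ 1.2500)
X = 5 (X = 9/2 + (4 - 3)/2 = 9/2 + (1/2)*1 = 9/2 + 1/2 = 5)
r(n) = -5/3 (r(n) = -1/3*5 = -5/3)
h(v, K) = 3*v + K*v
h(4 - 1*(-3), 3) + V*r(k) = (4 - 1*(-3))*(3 + 3) - 2*(-5/3) = (4 + 3)*6 + 10/3 = 7*6 + 10/3 = 42 + 10/3 = 136/3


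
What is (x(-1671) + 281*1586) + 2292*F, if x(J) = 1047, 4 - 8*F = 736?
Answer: 236995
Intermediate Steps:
F = -183/2 (F = ½ - ⅛*736 = ½ - 92 = -183/2 ≈ -91.500)
(x(-1671) + 281*1586) + 2292*F = (1047 + 281*1586) + 2292*(-183/2) = (1047 + 445666) - 209718 = 446713 - 209718 = 236995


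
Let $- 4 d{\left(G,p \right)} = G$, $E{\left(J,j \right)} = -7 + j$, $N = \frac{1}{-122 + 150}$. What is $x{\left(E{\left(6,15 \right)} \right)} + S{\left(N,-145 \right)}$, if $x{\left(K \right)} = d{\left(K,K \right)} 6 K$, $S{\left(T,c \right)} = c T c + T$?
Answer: $\frac{9169}{14} \approx 654.93$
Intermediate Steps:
$N = \frac{1}{28} \approx 0.035714$
$d{\left(G,p \right)} = - \frac{G}{4}$
$S{\left(T,c \right)} = T + T c^{2}$ ($S{\left(T,c \right)} = T c c + T = T c^{2} + T = T + T c^{2}$)
$x{\left(K \right)} = - \frac{3 K^{2}}{2}$ ($x{\left(K \right)} = - \frac{K}{4} \cdot 6 K = - \frac{3 K}{2} K = - \frac{3 K^{2}}{2}$)
$x{\left(E{\left(6,15 \right)} \right)} + S{\left(N,-145 \right)} = - \frac{3 \left(-7 + 15\right)^{2}}{2} + \frac{1 + \left(-145\right)^{2}}{28} = - \frac{3 \cdot 8^{2}}{2} + \frac{1 + 21025}{28} = \left(- \frac{3}{2}\right) 64 + \frac{1}{28} \cdot 21026 = -96 + \frac{10513}{14} = \frac{9169}{14}$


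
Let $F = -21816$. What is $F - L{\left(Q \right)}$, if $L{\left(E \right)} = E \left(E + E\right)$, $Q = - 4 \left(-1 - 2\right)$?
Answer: $-22104$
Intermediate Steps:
$Q = 12$ ($Q = \left(-4\right) \left(-3\right) = 12$)
$L{\left(E \right)} = 2 E^{2}$ ($L{\left(E \right)} = E 2 E = 2 E^{2}$)
$F - L{\left(Q \right)} = -21816 - 2 \cdot 12^{2} = -21816 - 2 \cdot 144 = -21816 - 288 = -22104$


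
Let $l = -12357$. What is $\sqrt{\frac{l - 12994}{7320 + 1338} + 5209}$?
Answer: $\frac{\sqrt{43361352502}}{2886} \approx 72.153$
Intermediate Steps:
$\sqrt{\frac{l - 12994}{7320 + 1338} + 5209} = \sqrt{\frac{-12357 - 12994}{7320 + 1338} + 5209} = \sqrt{- \frac{25351}{8658} + 5209} = \sqrt{\frac{45074171}{8658}} = \frac{\sqrt{43361352502}}{2886}$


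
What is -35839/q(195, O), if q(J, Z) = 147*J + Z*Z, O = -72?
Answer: -35839/33849 ≈ -1.0588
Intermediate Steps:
q(J, Z) = Z**2 + 147*J (q(J, Z) = 147*J + Z**2 = Z**2 + 147*J)
-35839/q(195, O) = -35839/((-72)**2 + 147*195) = -35839/(5184 + 28665) = -35839/33849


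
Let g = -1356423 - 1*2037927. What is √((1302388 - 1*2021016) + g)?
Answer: I*√4112978 ≈ 2028.0*I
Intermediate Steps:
g = -3394350 (g = -1356423 - 2037927 = -3394350)
√((1302388 - 1*2021016) + g) = √((1302388 - 1*2021016) - 3394350) = √((1302388 - 2021016) - 3394350) = √(-718628 - 3394350) = √(-4112978) = I*√4112978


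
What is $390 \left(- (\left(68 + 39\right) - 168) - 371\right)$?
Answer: $-120900$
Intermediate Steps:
$390 \left(- (\left(68 + 39\right) - 168) - 371\right) = 390 \left(- (107 - 168) - 371\right) = 390 \left(\left(-1\right) \left(-61\right) - 371\right) = 390 \left(61 - 371\right) = 390 \left(-310\right) = -120900$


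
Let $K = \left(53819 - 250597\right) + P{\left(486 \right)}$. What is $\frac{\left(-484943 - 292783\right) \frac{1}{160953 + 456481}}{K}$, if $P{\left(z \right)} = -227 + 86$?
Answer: $\frac{388863}{60792242923} \approx 6.3966 \cdot 10^{-6}$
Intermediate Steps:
$P{\left(z \right)} = -141$
$K = -196919$ ($K = \left(53819 - 250597\right) - 141 = -196778 - 141 = -196919$)
$\frac{\left(-484943 - 292783\right) \frac{1}{160953 + 456481}}{K} = \frac{\left(-484943 - 292783\right) \frac{1}{160953 + 456481}}{-196919} = - \frac{777726}{617434} \left(- \frac{1}{196919}\right) = \left(-777726\right) \frac{1}{617434} \left(- \frac{1}{196919}\right) = \left(- \frac{388863}{308717}\right) \left(- \frac{1}{196919}\right) = \frac{388863}{60792242923}$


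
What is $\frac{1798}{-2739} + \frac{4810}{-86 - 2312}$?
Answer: $- \frac{72257}{27141} \approx -2.6623$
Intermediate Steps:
$\frac{1798}{-2739} + \frac{4810}{-86 - 2312} = 1798 \left(- \frac{1}{2739}\right) + \frac{4810}{-2398} = - \frac{1798}{2739} + 4810 \left(- \frac{1}{2398}\right) = - \frac{1798}{2739} - \frac{2405}{1199} = - \frac{72257}{27141}$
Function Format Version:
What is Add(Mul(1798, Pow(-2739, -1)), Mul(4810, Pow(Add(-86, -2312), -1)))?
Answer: Rational(-72257, 27141) ≈ -2.6623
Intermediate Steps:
Add(Mul(1798, Pow(-2739, -1)), Mul(4810, Pow(Add(-86, -2312), -1))) = Add(Mul(1798, Rational(-1, 2739)), Mul(4810, Pow(-2398, -1))) = Add(Rational(-1798, 2739), Mul(4810, Rational(-1, 2398))) = Add(Rational(-1798, 2739), Rational(-2405, 1199)) = Rational(-72257, 27141)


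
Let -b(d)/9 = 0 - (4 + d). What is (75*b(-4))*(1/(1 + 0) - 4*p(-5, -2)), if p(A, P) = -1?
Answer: 0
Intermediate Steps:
b(d) = 36 + 9*d (b(d) = -9*(0 - (4 + d)) = -9*(0 + (-4 - d)) = -9*(-4 - d) = 36 + 9*d)
(75*b(-4))*(1/(1 + 0) - 4*p(-5, -2)) = (75*(36 + 9*(-4)))*(1/(1 + 0) - 4*(-1)) = (75*(36 - 36))*(1/1 + 4) = (75*0)*(1 + 4) = 0*5 = 0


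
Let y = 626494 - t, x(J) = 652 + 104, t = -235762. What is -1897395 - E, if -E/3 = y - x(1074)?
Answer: 687105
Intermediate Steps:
x(J) = 756
y = 862256 (y = 626494 - 1*(-235762) = 626494 + 235762 = 862256)
E = -2584500 (E = -3*(862256 - 1*756) = -3*(862256 - 756) = -3*861500 = -2584500)
-1897395 - E = -1897395 - 1*(-2584500) = -1897395 + 2584500 = 687105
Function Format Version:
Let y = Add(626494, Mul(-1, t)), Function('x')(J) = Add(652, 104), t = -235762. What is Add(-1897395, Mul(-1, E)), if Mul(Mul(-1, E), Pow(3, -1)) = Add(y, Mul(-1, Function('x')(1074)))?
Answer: 687105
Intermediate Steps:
Function('x')(J) = 756
y = 862256 (y = Add(626494, Mul(-1, -235762)) = Add(626494, 235762) = 862256)
E = -2584500 (E = Mul(-3, Add(862256, Mul(-1, 756))) = Mul(-3, Add(862256, -756)) = Mul(-3, 861500) = -2584500)
Add(-1897395, Mul(-1, E)) = Add(-1897395, Mul(-1, -2584500)) = Add(-1897395, 2584500) = 687105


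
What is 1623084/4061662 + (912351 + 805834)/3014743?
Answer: 5935933925441/6122433541433 ≈ 0.96954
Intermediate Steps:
1623084/4061662 + (912351 + 805834)/3014743 = 1623084*(1/4061662) + 1718185*(1/3014743) = 811542/2030831 + 1718185/3014743 = 5935933925441/6122433541433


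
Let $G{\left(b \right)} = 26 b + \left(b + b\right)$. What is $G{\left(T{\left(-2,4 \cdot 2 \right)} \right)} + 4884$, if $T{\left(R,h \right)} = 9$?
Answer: $5136$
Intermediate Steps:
$G{\left(b \right)} = 28 b$ ($G{\left(b \right)} = 26 b + 2 b = 28 b$)
$G{\left(T{\left(-2,4 \cdot 2 \right)} \right)} + 4884 = 28 \cdot 9 + 4884 = 252 + 4884 = 5136$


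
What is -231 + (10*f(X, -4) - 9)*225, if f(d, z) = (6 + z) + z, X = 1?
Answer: -6756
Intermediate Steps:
f(d, z) = 6 + 2*z
-231 + (10*f(X, -4) - 9)*225 = -231 + (10*(6 + 2*(-4)) - 9)*225 = -231 + (10*(6 - 8) - 9)*225 = -231 + (10*(-2) - 9)*225 = -231 + (-20 - 9)*225 = -231 - 29*225 = -231 - 6525 = -6756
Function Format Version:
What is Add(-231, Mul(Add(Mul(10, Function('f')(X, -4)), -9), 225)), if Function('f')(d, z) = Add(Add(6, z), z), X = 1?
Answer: -6756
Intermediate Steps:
Function('f')(d, z) = Add(6, Mul(2, z))
Add(-231, Mul(Add(Mul(10, Function('f')(X, -4)), -9), 225)) = Add(-231, Mul(Add(Mul(10, Add(6, Mul(2, -4))), -9), 225)) = Add(-231, Mul(Add(Mul(10, Add(6, -8)), -9), 225)) = Add(-231, Mul(Add(Mul(10, -2), -9), 225)) = Add(-231, Mul(Add(-20, -9), 225)) = Add(-231, Mul(-29, 225)) = Add(-231, -6525) = -6756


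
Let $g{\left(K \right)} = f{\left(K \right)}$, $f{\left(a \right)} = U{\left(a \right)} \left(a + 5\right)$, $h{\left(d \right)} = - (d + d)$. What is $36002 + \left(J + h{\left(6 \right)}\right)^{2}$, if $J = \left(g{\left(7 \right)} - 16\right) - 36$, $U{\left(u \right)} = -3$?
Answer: $46002$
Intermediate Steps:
$h{\left(d \right)} = - 2 d$
$f{\left(a \right)} = -15 - 3 a$ ($f{\left(a \right)} = - 3 \left(a + 5\right) = - 3 \left(5 + a\right) = -15 - 3 a$)
$g{\left(K \right)} = -15 - 3 K$
$J = -88$ ($J = \left(\left(-15 - 21\right) - 16\right) - 36 = \left(-36 - 16\right) - 36 = -52 - 36 = -88$)
$36002 + \left(J + h{\left(6 \right)}\right)^{2} = 36002 + \left(-88 - 12\right)^{2} = 36002 + \left(-100\right)^{2} = 36002 + 10000 = 46002$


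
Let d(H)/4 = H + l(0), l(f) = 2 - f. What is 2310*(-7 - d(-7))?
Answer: 30030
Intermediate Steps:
d(H) = 8 + 4*H (d(H) = 4*(H + (2 - 1*0)) = 4*(H + (2 + 0)) = 4*(H + 2) = 4*(2 + H) = 8 + 4*H)
2310*(-7 - d(-7)) = 2310*(-7 - (8 + 4*(-7))) = 2310*(-7 - (8 - 28)) = 2310*(-7 - 1*(-20)) = 2310*(-7 + 20) = 2310*13 = 30030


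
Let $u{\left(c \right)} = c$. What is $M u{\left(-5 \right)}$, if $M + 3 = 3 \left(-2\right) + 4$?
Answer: $25$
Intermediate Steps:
$M = -5$ ($M = -3 + \left(3 \left(-2\right) + 4\right) = -3 + \left(-6 + 4\right) = -3 - 2 = -5$)
$M u{\left(-5 \right)} = \left(-5\right) \left(-5\right) = 25$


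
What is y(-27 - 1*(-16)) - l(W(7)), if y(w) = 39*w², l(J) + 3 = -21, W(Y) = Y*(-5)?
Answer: 4743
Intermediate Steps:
W(Y) = -5*Y
l(J) = -24 (l(J) = -3 - 21 = -24)
y(-27 - 1*(-16)) - l(W(7)) = 39*(-27 - 1*(-16))² - 1*(-24) = 39*(-27 + 16)² + 24 = 39*(-11)² + 24 = 39*121 + 24 = 4719 + 24 = 4743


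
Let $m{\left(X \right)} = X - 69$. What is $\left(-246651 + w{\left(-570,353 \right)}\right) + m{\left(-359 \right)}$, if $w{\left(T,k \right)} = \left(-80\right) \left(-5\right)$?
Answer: $-246679$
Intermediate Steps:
$w{\left(T,k \right)} = 400$
$m{\left(X \right)} = -69 + X$ ($m{\left(X \right)} = X - 69 = -69 + X$)
$\left(-246651 + w{\left(-570,353 \right)}\right) + m{\left(-359 \right)} = \left(-246651 + 400\right) - 428 = -246251 - 428 = -246679$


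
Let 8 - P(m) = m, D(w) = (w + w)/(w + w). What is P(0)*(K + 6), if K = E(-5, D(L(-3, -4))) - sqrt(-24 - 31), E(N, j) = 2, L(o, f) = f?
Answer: 64 - 8*I*sqrt(55) ≈ 64.0 - 59.33*I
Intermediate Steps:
D(w) = 1 (D(w) = (2*w)/((2*w)) = (2*w)*(1/(2*w)) = 1)
P(m) = 8 - m
K = 2 - I*sqrt(55) (K = 2 - sqrt(-24 - 31) = 2 - sqrt(-55) = 2 - I*sqrt(55) ≈ 2.0 - 7.4162*I)
P(0)*(K + 6) = (8 - 1*0)*((2 - I*sqrt(55)) + 6) = (8 + 0)*(8 - I*sqrt(55)) = 8*(8 - I*sqrt(55)) = 64 - 8*I*sqrt(55)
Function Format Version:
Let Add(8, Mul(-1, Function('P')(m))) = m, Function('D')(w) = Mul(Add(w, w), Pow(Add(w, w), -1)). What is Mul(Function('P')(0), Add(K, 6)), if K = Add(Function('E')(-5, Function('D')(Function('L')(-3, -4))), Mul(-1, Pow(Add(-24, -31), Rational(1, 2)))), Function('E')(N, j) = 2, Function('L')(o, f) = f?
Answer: Add(64, Mul(-8, I, Pow(55, Rational(1, 2)))) ≈ Add(64.000, Mul(-59.330, I))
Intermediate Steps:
Function('D')(w) = 1 (Function('D')(w) = Mul(Mul(2, w), Pow(Mul(2, w), -1)) = Mul(Mul(2, w), Mul(Rational(1, 2), Pow(w, -1))) = 1)
Function('P')(m) = Add(8, Mul(-1, m))
K = Add(2, Mul(-1, I, Pow(55, Rational(1, 2)))) (K = Add(2, Mul(-1, Pow(Add(-24, -31), Rational(1, 2)))) = Add(2, Mul(-1, Pow(-55, Rational(1, 2)))) = Add(2, Mul(-1, Mul(I, Pow(55, Rational(1, 2))))) = Add(2, Mul(-1, I, Pow(55, Rational(1, 2)))) ≈ Add(2.0000, Mul(-7.4162, I)))
Mul(Function('P')(0), Add(K, 6)) = Mul(Add(8, Mul(-1, 0)), Add(Add(2, Mul(-1, I, Pow(55, Rational(1, 2)))), 6)) = Mul(Add(8, 0), Add(8, Mul(-1, I, Pow(55, Rational(1, 2))))) = Mul(8, Add(8, Mul(-1, I, Pow(55, Rational(1, 2))))) = Add(64, Mul(-8, I, Pow(55, Rational(1, 2))))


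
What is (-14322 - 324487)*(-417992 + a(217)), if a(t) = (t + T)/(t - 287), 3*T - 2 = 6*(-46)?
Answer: 29740212551873/210 ≈ 1.4162e+11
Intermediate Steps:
T = -274/3 (T = 2/3 + (6*(-46))/3 = 2/3 + (1/3)*(-276) = 2/3 - 92 = -274/3 ≈ -91.333)
a(t) = (-274/3 + t)/(-287 + t) (a(t) = (t - 274/3)/(t - 287) = (-274/3 + t)/(-287 + t))
(-14322 - 324487)*(-417992 + a(217)) = (-14322 - 324487)*(-417992 + (-274/3 + 217)/(-287 + 217)) = -338809*(-417992 + (377/3)/(-70)) = -338809*(-417992 - 1/70*377/3) = -338809*(-417992 - 377/210) = -338809*(-87778697/210) = 29740212551873/210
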